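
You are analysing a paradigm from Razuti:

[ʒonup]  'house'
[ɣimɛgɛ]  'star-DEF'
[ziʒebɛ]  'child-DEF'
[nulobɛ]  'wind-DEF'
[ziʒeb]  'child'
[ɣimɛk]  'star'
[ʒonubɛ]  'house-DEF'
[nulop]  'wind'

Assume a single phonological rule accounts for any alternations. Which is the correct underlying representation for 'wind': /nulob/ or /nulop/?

The root 'wind' surfaces as [nulop] and [nulobɛ], with a stem-final [p] ~ [b] alternation.
But 'child' keeps [b] in both environments ([ziʒeb], [ziʒebɛ]), so there is no rule changing /b/ to [p] in isolation.
So /p/ is underlying, and a rule of intervocalic voicing — voiceless stops become voiced between vowels — gives [b].

/nulop/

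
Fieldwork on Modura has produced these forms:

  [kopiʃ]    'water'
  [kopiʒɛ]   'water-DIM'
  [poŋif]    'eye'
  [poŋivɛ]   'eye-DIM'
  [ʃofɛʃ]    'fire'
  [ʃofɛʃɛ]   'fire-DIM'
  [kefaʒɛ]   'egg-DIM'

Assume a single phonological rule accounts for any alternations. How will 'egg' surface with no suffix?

[kefaʃ]

In [kopiʃ] and [kopiʒɛ] the final segment of 'water' alternates: [ʃ] ~ [ʒ].
The stem 'fire' ([ʃofɛʃ], [ʃofɛʃɛ]) shows [ʃ] unchanged in both environments, so [ʃ] cannot be basic with [ʒ] derived before the DIM suffix.
So /ʒ/ is underlying, and a rule of word-final obstruent devoicing — voiced obstruents become voiceless word-finally — gives [ʃ].
The one attested form of 'egg', [kefaʒɛ], shows underlying /kefaʒ/. Applying the same rule word-finally gives [kefaʃ].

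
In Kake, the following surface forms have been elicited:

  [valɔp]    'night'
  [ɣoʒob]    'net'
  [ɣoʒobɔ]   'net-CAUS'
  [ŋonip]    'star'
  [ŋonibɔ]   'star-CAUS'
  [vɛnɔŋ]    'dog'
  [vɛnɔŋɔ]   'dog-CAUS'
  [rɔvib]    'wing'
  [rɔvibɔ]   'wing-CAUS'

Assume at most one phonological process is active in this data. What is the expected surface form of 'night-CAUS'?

The stem for 'star' ends in [p] in [ŋonip] but [b] in [ŋonibɔ].
The stem 'wing' ([rɔvib], [rɔvibɔ]) shows [b] unchanged in both environments, so [b] cannot be basic with [p] derived in isolation.
Therefore /p/ is basic and [b] is derived by intervocalic voicing (voiceless stops become voiced between vowels).
From [valɔp] the stem 'night' is /valɔp/; between vowels this yields [valɔbɔ].

[valɔbɔ]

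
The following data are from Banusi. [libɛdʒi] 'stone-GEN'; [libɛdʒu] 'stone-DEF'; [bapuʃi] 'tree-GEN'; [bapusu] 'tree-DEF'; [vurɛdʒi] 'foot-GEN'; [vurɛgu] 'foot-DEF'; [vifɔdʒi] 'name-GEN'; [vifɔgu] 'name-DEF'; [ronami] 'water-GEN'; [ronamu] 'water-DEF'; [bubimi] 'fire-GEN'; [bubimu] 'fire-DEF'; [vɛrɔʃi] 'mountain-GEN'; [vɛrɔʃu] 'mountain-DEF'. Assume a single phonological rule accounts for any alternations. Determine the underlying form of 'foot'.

'foot' shows [dʒ] ~ [g] at the end of the stem ([vurɛdʒi] vs [vurɛgu]).
The stem 'stone' ([libɛdʒi], [libɛdʒu]) shows [dʒ] unchanged in both environments, so [dʒ] cannot be basic with [g] derived before the DEF suffix.
The alternation reflects palatalization before a front vowel: /g/ and /s/ become palato-alveolar [dʒ] and [ʃ] before a front vowel. /g/ is underlying.
Hence 'foot' is /vurɛg/ underlyingly.

/vurɛg/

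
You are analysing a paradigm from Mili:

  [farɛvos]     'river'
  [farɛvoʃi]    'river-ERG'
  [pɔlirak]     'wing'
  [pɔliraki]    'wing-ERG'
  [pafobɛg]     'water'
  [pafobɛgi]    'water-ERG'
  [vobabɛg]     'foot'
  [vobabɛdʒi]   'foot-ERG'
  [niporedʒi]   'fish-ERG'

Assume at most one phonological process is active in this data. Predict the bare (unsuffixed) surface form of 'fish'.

[niporeg]

'foot' shows [g] ~ [dʒ] at the end of the stem ([vobabɛg] vs [vobabɛdʒi]).
If /g/ were underlying and a rule turned it into [dʒ] before the ERG suffix, 'water' would also alternate; but it has [g] in both [pafobɛg] and [pafobɛgi].
So /dʒ/ is underlying, and a rule of depalatalization — palato-alveolar /dʒ/ and /ʃ/ become [g] and [s] when no front vowel follows — gives [g].
The one attested form of 'fish', [niporedʒi], shows underlying /niporedʒ/. Applying the same rule when no front vowel follows gives [niporeg].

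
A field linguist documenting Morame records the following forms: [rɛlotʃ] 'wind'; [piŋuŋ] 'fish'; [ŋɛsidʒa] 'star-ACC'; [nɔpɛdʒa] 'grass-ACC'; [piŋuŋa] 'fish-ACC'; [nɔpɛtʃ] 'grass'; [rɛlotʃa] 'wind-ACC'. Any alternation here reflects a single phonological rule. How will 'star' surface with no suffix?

[ŋɛsitʃ]

The stem for 'grass' ends in [tʃ] in [nɔpɛtʃ] but [dʒ] in [nɔpɛdʒa].
But 'wind' keeps [tʃ] in both environments ([rɛlotʃ], [rɛlotʃa]), so there is no rule changing /tʃ/ to [dʒ] before the ACC suffix.
Therefore /dʒ/ is basic and [tʃ] is derived by word-final obstruent devoicing (voiced obstruents become voiceless word-finally).
The one attested form of 'star', [ŋɛsidʒa], shows underlying /ŋɛsidʒ/. Applying the same rule word-finally gives [ŋɛsitʃ].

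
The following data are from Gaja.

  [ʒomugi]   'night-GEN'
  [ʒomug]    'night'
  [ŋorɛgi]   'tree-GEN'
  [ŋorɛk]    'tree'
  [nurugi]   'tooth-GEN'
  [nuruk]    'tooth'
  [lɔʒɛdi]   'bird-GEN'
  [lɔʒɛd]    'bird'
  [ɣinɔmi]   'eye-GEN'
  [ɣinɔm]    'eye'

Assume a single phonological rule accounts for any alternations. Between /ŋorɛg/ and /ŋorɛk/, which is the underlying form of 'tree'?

/ŋorɛk/

'tree' shows [g] ~ [k] at the end of the stem ([ŋorɛgi] vs [ŋorɛk]).
If /g/ were underlying and a rule turned it into [k] in isolation, 'night' would also alternate; but it has [g] in both [ʒomugi] and [ʒomug].
The underlying segment must be /k/; voiceless stops become voiced between vowels, yielding [g] there.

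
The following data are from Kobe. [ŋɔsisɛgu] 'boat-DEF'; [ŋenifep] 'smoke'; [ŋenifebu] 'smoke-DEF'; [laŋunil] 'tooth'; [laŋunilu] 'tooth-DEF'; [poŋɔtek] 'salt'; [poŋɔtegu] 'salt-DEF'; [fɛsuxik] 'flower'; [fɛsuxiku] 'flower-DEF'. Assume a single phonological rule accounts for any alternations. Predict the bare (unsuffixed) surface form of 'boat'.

The root 'salt' surfaces as [poŋɔtek] and [poŋɔtegu], with a stem-final [k] ~ [g] alternation.
If /k/ were underlying and a rule turned it into [g] before the DEF suffix, 'flower' would also alternate; but it has [k] in both [fɛsuxik] and [fɛsuxiku].
Therefore /g/ is basic and [k] is derived by word-final obstruent devoicing (voiced obstruents become voiceless word-finally).
The one attested form of 'boat', [ŋɔsisɛgu], shows underlying /ŋɔsisɛg/. Applying the same rule word-finally gives [ŋɔsisɛk].

[ŋɔsisɛk]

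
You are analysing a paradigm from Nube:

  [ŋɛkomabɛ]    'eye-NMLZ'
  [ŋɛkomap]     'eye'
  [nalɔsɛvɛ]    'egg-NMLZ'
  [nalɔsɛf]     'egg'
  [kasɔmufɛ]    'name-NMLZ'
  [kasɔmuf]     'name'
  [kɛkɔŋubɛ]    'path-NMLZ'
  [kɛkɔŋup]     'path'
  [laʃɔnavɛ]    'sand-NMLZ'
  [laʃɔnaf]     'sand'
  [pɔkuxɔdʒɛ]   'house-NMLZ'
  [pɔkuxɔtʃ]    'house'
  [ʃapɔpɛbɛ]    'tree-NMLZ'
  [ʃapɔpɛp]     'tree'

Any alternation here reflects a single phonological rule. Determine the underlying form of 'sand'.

The root 'sand' surfaces as [laʃɔnavɛ] and [laʃɔnaf], with a stem-final [v] ~ [f] alternation.
If /f/ were underlying and a rule turned it into [v] before the NMLZ suffix, 'name' would also alternate; but it has [f] in both [kasɔmufɛ] and [kasɔmuf].
The underlying segment must be /v/; voiced obstruents become voiceless word-finally, yielding [f] there.

/laʃɔnav/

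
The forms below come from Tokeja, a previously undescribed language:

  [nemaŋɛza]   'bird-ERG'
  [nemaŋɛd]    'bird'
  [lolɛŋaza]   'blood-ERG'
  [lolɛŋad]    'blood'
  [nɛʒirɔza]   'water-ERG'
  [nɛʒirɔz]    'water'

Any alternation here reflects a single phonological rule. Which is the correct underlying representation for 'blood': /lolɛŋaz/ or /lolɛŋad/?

/lolɛŋad/

'blood' shows [z] ~ [d] at the end of the stem ([lolɛŋaza] vs [lolɛŋad]).
If /z/ were underlying and a rule turned it into [d] in isolation, 'water' would also alternate; but it has [z] in both [nɛʒirɔza] and [nɛʒirɔz].
So /d/ is underlying, and a rule of intervocalic spirantization — voiced stops become fricatives between vowels — gives [z].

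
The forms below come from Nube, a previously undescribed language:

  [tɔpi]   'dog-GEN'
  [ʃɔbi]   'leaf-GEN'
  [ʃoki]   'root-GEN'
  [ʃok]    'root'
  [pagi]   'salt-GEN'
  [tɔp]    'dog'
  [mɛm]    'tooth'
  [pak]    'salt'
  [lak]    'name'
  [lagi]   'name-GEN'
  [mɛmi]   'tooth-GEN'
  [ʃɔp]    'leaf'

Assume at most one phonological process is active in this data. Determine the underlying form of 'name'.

In [lak] and [lagi] the final segment of 'name' alternates: [k] ~ [g].
Compare 'root', with invariant [k] in [ʃok] and [ʃoki]: an analysis with underlying /k/ and a rule producing [g] before the GEN suffix would wrongly predict alternation here too.
Therefore /g/ is basic and [k] is derived by word-final obstruent devoicing (voiced obstruents become voiceless word-finally).
Hence 'name' is /lag/ underlyingly.

/lag/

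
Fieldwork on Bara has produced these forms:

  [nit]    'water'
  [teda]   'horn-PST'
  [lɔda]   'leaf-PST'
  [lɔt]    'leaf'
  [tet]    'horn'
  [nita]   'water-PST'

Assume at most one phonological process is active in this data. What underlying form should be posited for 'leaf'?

/lɔd/

'leaf' shows [d] ~ [t] at the end of the stem ([lɔda] vs [lɔt]).
The stem 'water' ([nita], [nit]) shows [t] unchanged in both environments, so [t] cannot be basic with [d] derived before the PST suffix.
The alternation reflects word-final obstruent devoicing: voiced obstruents become voiceless word-finally. /d/ is underlying.
Hence 'leaf' is /lɔd/ underlyingly.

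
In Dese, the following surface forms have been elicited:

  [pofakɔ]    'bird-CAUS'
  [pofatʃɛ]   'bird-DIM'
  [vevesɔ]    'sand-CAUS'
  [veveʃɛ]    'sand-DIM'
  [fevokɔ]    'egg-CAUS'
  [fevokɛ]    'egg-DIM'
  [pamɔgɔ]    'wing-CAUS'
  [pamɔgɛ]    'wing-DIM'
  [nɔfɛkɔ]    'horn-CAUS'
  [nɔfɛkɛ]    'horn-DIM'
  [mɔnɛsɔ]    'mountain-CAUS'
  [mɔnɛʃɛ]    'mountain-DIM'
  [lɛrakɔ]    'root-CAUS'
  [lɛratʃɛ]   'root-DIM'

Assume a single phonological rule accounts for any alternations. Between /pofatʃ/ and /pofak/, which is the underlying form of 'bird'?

/pofatʃ/

In [pofakɔ] and [pofatʃɛ] the final segment of 'bird' alternates: [k] ~ [tʃ].
The stem 'horn' ([nɔfɛkɔ], [nɔfɛkɛ]) shows [k] unchanged in both environments, so [k] cannot be basic with [tʃ] derived before the DIM suffix.
Therefore /tʃ/ is basic and [k] is derived by depalatalization (palato-alveolar /tʃ/ and /ʃ/ become [k] and [s] when no front vowel follows).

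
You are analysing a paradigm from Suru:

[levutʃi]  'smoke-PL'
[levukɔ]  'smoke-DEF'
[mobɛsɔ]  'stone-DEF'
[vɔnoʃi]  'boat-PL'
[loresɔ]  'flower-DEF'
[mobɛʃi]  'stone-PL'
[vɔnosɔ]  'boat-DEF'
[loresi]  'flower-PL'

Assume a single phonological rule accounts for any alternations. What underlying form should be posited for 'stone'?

/mobɛʃ/

In [mobɛʃi] and [mobɛsɔ] the final segment of 'stone' alternates: [ʃ] ~ [s].
But 'flower' keeps [s] in both environments ([loresi], [loresɔ]), so there is no rule changing /s/ to [ʃ] before the PL suffix.
Therefore /ʃ/ is basic and [s] is derived by depalatalization (palato-alveolar /tʃ/ and /ʃ/ become [k] and [s] when no front vowel follows).
So 'stone' = /mobɛʃ/.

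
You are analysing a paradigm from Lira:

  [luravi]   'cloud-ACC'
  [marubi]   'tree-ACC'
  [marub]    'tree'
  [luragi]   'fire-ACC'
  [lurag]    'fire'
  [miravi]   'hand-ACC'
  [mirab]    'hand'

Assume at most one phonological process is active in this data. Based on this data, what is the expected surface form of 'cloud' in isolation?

[lurab]

'hand' shows [v] ~ [b] at the end of the stem ([miravi] vs [mirab]).
If /b/ were underlying and a rule turned it into [v] before the ACC suffix, 'tree' would also alternate; but it has [b] in both [marubi] and [marub].
So /v/ is underlying, and a rule of word-final hardening — voiced fricatives become stops word-finally — gives [b].
The one attested form of 'cloud', [luravi], shows underlying /lurav/. Applying the same rule word-finally gives [lurab].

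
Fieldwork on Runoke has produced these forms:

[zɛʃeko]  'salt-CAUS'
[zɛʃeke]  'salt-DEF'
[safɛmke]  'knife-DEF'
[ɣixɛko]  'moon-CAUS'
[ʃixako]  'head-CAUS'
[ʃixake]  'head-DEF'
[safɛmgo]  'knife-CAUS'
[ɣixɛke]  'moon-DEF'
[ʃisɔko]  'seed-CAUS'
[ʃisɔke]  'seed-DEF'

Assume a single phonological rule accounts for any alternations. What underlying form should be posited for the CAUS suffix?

The CAUS suffix surfaces as [-go] and [-ko], depending on the final segment of the stem.
The DEF suffix, which begins with [k], is invariant after every stem; so [k] is not altered by any rule here.
So the underlying form is /-go/, and voiced stops become voiceless after a vowel.

/-go/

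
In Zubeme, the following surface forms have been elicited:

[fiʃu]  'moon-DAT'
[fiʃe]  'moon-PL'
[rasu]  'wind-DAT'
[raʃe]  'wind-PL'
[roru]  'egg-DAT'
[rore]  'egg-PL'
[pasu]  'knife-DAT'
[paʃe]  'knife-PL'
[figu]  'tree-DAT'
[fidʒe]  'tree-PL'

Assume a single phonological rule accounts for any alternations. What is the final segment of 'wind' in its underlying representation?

'wind' shows [s] ~ [ʃ] at the end of the stem ([rasu] vs [raʃe]).
But 'moon' keeps [ʃ] in both environments ([fiʃu], [fiʃe]), so there is no rule changing /ʃ/ to [s] before the DAT suffix.
Therefore /s/ is basic and [ʃ] is derived by palatalization before a front vowel (/g/ and /s/ become palato-alveolar [dʒ] and [ʃ] before a front vowel).

/s/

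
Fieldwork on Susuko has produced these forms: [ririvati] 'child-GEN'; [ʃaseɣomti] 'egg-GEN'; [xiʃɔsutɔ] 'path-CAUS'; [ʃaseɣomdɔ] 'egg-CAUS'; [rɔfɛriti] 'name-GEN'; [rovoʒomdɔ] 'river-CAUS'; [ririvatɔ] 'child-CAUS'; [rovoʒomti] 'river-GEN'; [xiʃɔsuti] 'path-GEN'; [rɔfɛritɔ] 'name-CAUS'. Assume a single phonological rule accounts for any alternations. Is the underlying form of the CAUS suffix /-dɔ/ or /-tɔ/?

/-dɔ/

The CAUS morpheme has two allomorphs, [-dɔ] and [-tɔ].
By contrast the GEN suffix keeps its initial [t] throughout — that segment must be underlying.
The CAUS suffix is therefore /-dɔ/ underlyingly, with post-vocalic devoicing: voiced stops become voiceless after a vowel.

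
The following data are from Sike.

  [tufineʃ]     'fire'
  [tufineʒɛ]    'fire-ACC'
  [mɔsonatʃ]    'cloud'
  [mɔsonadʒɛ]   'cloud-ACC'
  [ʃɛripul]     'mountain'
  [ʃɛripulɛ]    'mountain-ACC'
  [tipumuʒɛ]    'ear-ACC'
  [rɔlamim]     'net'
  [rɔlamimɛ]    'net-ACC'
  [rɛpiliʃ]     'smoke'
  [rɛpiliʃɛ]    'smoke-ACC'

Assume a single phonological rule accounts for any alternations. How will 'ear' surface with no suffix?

The root 'fire' surfaces as [tufineʃ] and [tufineʒɛ], with a stem-final [ʃ] ~ [ʒ] alternation.
The stem 'smoke' ([rɛpiliʃ], [rɛpiliʃɛ]) shows [ʃ] unchanged in both environments, so [ʃ] cannot be basic with [ʒ] derived before the ACC suffix.
The underlying segment must be /ʒ/; voiced obstruents become voiceless word-finally, yielding [ʃ] there.
From [tipumuʒɛ] the stem 'ear' is /tipumuʒ/; word-finally this yields [tipumuʃ].

[tipumuʃ]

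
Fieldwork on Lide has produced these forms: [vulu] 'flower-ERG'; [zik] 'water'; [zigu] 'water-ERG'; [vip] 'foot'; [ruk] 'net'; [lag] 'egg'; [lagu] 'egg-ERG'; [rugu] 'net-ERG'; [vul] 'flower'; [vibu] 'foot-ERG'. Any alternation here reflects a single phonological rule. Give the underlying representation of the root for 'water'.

The root 'water' surfaces as [zik] and [zigu], with a stem-final [k] ~ [g] alternation.
But 'egg' keeps [g] in both environments ([lag], [lagu]), so there is no rule changing /g/ to [k] in isolation.
The alternation reflects intervocalic voicing: voiceless stops become voiced between vowels. /k/ is underlying.
So 'water' = /zik/.

/zik/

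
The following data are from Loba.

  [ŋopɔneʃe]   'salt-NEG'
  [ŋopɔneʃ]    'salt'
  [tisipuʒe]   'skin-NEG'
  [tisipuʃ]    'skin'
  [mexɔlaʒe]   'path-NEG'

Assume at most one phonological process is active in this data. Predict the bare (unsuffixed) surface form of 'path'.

The stem for 'skin' ends in [ʒ] in [tisipuʒe] but [ʃ] in [tisipuʃ].
Compare 'salt', with invariant [ʃ] in [ŋopɔneʃe] and [ŋopɔneʃ]: an analysis with underlying /ʃ/ and a rule producing [ʒ] before the NEG suffix would wrongly predict alternation here too.
The alternation reflects word-final obstruent devoicing: voiced obstruents become voiceless word-finally. /ʒ/ is underlying.
The one attested form of 'path', [mexɔlaʒe], shows underlying /mexɔlaʒ/. Applying the same rule word-finally gives [mexɔlaʃ].

[mexɔlaʃ]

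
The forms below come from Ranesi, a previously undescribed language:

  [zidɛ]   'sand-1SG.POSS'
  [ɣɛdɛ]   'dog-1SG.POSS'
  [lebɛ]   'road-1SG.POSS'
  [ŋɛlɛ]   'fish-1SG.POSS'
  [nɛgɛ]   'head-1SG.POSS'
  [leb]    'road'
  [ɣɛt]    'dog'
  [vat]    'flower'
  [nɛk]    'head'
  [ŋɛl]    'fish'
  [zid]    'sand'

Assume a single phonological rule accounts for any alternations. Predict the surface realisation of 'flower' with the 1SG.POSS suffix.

[vadɛ]

In [ɣɛt] and [ɣɛdɛ] the final segment of 'dog' alternates: [t] ~ [d].
If /d/ were underlying and a rule turned it into [t] in isolation, 'sand' would also alternate; but it has [d] in both [zid] and [zidɛ].
Therefore /t/ is basic and [d] is derived by intervocalic voicing (voiceless stops become voiced between vowels).
The one attested form of 'flower', [vat], shows underlying /vat/. Applying the same rule between vowels gives [vadɛ].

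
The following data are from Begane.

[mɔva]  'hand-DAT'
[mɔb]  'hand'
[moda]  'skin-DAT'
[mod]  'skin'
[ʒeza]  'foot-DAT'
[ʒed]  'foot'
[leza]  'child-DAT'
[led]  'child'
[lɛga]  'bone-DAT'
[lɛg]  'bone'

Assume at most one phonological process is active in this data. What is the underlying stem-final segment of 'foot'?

/z/

The stem for 'foot' ends in [z] in [ʒeza] but [d] in [ʒed].
Compare 'skin', with invariant [d] in [moda] and [mod]: an analysis with underlying /d/ and a rule producing [z] before the DAT suffix would wrongly predict alternation here too.
The alternation reflects word-final hardening: voiced fricatives become stops word-finally. /z/ is underlying.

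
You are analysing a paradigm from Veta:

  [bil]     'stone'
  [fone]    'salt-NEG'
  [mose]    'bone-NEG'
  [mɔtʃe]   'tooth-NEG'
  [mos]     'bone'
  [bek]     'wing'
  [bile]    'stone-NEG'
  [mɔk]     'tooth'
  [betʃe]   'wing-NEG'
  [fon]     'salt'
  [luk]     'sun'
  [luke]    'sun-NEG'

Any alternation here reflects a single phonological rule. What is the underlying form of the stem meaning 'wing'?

/betʃ/

The stem for 'wing' ends in [k] in [bek] but [tʃ] in [betʃe].
But 'sun' keeps [k] in both environments ([luk], [luke]), so there is no rule changing /k/ to [tʃ] before the NEG suffix.
The underlying segment must be /tʃ/; palato-alveolar /tʃ/ becomes [k] when no front vowel follows, yielding [k] there.
The underlying form of 'wing' is therefore /betʃ/.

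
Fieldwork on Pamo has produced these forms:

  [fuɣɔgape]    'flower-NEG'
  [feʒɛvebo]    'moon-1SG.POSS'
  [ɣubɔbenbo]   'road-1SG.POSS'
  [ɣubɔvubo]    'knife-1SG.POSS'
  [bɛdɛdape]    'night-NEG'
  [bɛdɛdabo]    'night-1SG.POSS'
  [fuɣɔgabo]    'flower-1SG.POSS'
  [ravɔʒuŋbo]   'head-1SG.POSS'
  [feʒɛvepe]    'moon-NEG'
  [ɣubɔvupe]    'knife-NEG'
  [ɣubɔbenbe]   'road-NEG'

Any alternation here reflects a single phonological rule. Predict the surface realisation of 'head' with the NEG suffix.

The NEG morpheme has two allomorphs, [-be] and [-pe].
By contrast the 1SG.POSS suffix keeps its initial [b] throughout — that segment must be underlying.
The NEG suffix is therefore /-pe/ underlyingly, with post-nasal voicing: voiceless stops become voiced after a nasal.
After 'head', which ends in a nasal, the suffix surfaces as [-be], giving [ravɔʒuŋbe].

[ravɔʒuŋbe]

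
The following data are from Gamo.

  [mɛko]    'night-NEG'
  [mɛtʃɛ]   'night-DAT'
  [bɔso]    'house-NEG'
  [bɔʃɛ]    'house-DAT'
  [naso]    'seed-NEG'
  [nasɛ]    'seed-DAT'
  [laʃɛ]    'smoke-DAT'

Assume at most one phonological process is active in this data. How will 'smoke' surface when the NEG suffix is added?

The root 'house' surfaces as [bɔso] and [bɔʃɛ], with a stem-final [s] ~ [ʃ] alternation.
But 'seed' keeps [s] in both environments ([naso], [nasɛ]), so there is no rule changing /s/ to [ʃ] before the DAT suffix.
So /ʃ/ is underlying, and a rule of depalatalization — palato-alveolar /tʃ/ and /ʃ/ become [k] and [s] when no front vowel follows — gives [s].
From [laʃɛ] the stem 'smoke' is /laʃ/; when no front vowel follows this yields [laso].

[laso]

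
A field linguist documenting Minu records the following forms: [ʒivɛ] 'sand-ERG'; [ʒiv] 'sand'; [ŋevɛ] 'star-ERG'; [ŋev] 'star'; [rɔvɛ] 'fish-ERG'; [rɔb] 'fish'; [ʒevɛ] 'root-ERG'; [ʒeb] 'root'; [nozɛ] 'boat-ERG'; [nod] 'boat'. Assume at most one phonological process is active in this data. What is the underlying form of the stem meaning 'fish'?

/rɔb/

In [rɔvɛ] and [rɔb] the final segment of 'fish' alternates: [v] ~ [b].
The stem 'sand' ([ʒivɛ], [ʒiv]) shows [v] unchanged in both environments, so [v] cannot be basic with [b] derived in isolation.
So /b/ is underlying, and a rule of intervocalic spirantization — voiced stops become fricatives between vowels — gives [v].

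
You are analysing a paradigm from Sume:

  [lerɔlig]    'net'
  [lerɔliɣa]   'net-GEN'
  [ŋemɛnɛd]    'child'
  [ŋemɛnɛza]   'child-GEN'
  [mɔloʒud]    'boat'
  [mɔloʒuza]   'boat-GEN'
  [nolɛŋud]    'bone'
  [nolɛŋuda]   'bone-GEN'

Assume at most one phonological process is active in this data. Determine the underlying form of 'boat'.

/mɔloʒuz/

'boat' shows [d] ~ [z] at the end of the stem ([mɔloʒud] vs [mɔloʒuza]).
The stem 'bone' ([nolɛŋud], [nolɛŋuda]) shows [d] unchanged in both environments, so [d] cannot be basic with [z] derived before the GEN suffix.
So /z/ is underlying, and a rule of word-final hardening — voiced fricatives become stops word-finally — gives [d].
So 'boat' = /mɔloʒuz/.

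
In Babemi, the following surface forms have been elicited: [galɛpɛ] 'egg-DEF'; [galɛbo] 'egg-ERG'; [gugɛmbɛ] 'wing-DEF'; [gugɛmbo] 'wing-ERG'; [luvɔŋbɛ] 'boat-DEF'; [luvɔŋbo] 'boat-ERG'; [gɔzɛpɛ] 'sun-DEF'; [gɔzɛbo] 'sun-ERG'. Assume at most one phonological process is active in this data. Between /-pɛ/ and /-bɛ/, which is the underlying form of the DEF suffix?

/-pɛ/

The DEF suffix surfaces as [-bɛ] and [-pɛ], depending on the final segment of the stem.
By contrast the ERG suffix keeps its initial [b] throughout — that segment must be underlying.
So the underlying form is /-pɛ/, and voiceless stops become voiced after a nasal.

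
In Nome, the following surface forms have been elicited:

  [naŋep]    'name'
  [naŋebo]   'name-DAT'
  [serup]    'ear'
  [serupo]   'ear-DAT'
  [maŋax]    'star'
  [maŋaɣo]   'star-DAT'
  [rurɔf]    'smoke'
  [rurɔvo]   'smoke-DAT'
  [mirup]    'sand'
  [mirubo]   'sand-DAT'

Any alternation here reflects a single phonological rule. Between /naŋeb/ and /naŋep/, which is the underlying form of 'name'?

In [naŋep] and [naŋebo] the final segment of 'name' alternates: [p] ~ [b].
If /p/ were underlying and a rule turned it into [b] before the DAT suffix, 'ear' would also alternate; but it has [p] in both [serup] and [serupo].
The underlying segment must be /b/; voiced obstruents become voiceless word-finally, yielding [p] there.

/naŋeb/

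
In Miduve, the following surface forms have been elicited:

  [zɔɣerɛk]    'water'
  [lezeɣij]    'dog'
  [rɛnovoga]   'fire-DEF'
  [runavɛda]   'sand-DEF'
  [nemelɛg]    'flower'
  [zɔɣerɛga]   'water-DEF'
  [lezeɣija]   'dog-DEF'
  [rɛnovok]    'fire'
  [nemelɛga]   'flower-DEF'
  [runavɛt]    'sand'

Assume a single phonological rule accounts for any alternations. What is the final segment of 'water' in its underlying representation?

The stem for 'water' ends in [k] in [zɔɣerɛk] but [g] in [zɔɣerɛga].
Compare 'flower', with invariant [g] in [nemelɛg] and [nemelɛga]: an analysis with underlying /g/ and a rule producing [k] in isolation would wrongly predict alternation here too.
The underlying segment must be /k/; voiceless stops become voiced between vowels, yielding [g] there.

/k/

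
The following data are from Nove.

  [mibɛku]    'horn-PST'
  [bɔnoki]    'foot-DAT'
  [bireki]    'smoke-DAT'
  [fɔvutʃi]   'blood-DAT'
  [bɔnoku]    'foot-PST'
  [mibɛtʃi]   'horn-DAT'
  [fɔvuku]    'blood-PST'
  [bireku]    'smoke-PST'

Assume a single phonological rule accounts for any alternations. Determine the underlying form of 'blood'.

The stem for 'blood' ends in [tʃ] in [fɔvutʃi] but [k] in [fɔvuku].
The stem 'foot' ([bɔnoki], [bɔnoku]) shows [k] unchanged in both environments, so [k] cannot be basic with [tʃ] derived before the DAT suffix.
Therefore /tʃ/ is basic and [k] is derived by depalatalization (palato-alveolar /tʃ/ becomes [k] when no front vowel follows).
The underlying form of 'blood' is therefore /fɔvutʃ/.

/fɔvutʃ/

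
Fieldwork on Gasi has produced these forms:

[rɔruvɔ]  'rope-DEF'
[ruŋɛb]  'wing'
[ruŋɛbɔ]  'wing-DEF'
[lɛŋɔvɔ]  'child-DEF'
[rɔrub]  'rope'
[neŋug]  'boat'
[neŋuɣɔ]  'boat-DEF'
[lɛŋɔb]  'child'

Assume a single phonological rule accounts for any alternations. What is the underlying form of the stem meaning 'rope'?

/rɔruv/

The root 'rope' surfaces as [rɔrub] and [rɔruvɔ], with a stem-final [b] ~ [v] alternation.
If /b/ were underlying and a rule turned it into [v] before the DEF suffix, 'wing' would also alternate; but it has [b] in both [ruŋɛb] and [ruŋɛbɔ].
Therefore /v/ is basic and [b] is derived by word-final hardening (voiced fricatives become stops word-finally).
Hence 'rope' is /rɔruv/ underlyingly.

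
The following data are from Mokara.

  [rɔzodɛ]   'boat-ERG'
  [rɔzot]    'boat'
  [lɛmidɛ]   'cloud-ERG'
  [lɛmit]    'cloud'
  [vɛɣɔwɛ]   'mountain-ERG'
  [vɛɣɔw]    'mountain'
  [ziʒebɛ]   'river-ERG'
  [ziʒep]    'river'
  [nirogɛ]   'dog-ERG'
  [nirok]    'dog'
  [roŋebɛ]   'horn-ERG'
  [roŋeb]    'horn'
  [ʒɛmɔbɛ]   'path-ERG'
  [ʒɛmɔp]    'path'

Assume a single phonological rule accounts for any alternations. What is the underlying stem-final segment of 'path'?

In [ʒɛmɔbɛ] and [ʒɛmɔp] the final segment of 'path' alternates: [b] ~ [p].
But 'horn' keeps [b] in both environments ([roŋebɛ], [roŋeb]), so there is no rule changing /b/ to [p] in isolation.
The alternation reflects intervocalic voicing: voiceless stops become voiced between vowels. /p/ is underlying.

/p/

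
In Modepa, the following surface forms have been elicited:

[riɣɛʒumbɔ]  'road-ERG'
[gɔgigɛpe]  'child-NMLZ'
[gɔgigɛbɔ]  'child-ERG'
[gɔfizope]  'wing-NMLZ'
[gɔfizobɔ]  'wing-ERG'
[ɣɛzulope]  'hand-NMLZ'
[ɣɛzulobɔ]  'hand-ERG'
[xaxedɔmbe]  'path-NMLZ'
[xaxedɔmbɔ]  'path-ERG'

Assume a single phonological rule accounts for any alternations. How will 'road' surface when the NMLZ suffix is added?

The NMLZ morpheme has two allomorphs, [-be] and [-pe].
By contrast the ERG suffix keeps its initial [b] throughout — that segment must be underlying.
The NMLZ suffix is therefore /-pe/ underlyingly, with post-nasal voicing: voiceless stops become voiced after a nasal.
After 'road', which ends in a nasal, the suffix surfaces as [-be], giving [riɣɛʒumbe].

[riɣɛʒumbe]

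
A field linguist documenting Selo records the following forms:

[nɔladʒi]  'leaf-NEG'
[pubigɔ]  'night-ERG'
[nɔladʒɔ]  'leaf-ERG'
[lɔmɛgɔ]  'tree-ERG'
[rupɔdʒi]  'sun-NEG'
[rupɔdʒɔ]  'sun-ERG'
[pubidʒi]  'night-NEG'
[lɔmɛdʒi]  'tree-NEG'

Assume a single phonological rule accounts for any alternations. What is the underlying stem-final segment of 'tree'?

The stem for 'tree' ends in [dʒ] in [lɔmɛdʒi] but [g] in [lɔmɛgɔ].
The stem 'sun' ([rupɔdʒi], [rupɔdʒɔ]) shows [dʒ] unchanged in both environments, so [dʒ] cannot be basic with [g] derived before the ERG suffix.
So /g/ is underlying, and a rule of palatalization before a front vowel — /g/ becomes palato-alveolar [dʒ] before a front vowel — gives [dʒ].

/g/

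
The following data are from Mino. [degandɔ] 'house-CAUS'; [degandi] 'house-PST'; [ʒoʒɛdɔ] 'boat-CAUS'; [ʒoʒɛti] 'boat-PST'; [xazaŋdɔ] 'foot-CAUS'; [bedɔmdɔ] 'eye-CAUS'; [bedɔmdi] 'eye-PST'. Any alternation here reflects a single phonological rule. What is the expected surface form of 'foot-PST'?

The PST suffix surfaces as [-di] and [-ti], depending on the final segment of the stem.
By contrast the CAUS suffix keeps its initial [d] throughout — that segment must be underlying.
So the underlying form is /-ti/, and voiceless stops become voiced after a nasal.
After 'foot', which ends in a nasal, the suffix surfaces as [-di], giving [xazaŋdi].

[xazaŋdi]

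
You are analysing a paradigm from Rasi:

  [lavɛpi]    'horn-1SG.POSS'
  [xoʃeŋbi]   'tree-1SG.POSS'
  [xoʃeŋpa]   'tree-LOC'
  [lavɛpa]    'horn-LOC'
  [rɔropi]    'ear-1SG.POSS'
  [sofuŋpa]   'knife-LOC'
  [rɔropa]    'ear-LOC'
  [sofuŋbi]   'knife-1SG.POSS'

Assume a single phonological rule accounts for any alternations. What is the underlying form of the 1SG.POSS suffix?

The 1SG.POSS suffix surfaces as [-bi] and [-pi], depending on the final segment of the stem.
By contrast the LOC suffix keeps its initial [p] throughout — that segment must be underlying.
The 1SG.POSS suffix is therefore /-bi/ underlyingly, with post-vocalic devoicing: voiced stops become voiceless after a vowel.

/-bi/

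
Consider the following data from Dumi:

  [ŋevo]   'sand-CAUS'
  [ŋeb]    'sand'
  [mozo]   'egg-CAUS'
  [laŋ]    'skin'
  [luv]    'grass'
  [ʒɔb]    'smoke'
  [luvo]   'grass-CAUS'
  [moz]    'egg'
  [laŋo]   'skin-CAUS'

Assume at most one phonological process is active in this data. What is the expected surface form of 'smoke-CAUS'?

[ʒɔvo]

'sand' shows [v] ~ [b] at the end of the stem ([ŋevo] vs [ŋeb]).
If /v/ were underlying and a rule turned it into [b] in isolation, 'grass' would also alternate; but it has [v] in both [luvo] and [luv].
The alternation reflects intervocalic spirantization: voiced stops become fricatives between vowels. /b/ is underlying.
The one attested form of 'smoke', [ʒɔb], shows underlying /ʒɔb/. Applying the same rule between vowels gives [ʒɔvo].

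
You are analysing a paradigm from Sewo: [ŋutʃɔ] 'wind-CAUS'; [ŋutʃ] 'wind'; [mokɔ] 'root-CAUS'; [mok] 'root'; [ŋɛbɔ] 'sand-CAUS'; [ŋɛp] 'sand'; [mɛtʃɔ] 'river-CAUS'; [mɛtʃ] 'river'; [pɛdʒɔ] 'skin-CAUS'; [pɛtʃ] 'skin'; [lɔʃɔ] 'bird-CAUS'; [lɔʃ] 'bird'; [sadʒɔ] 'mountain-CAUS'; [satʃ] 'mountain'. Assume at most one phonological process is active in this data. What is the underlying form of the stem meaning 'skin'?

/pɛdʒ/

'skin' shows [dʒ] ~ [tʃ] at the end of the stem ([pɛdʒɔ] vs [pɛtʃ]).
But 'river' keeps [tʃ] in both environments ([mɛtʃɔ], [mɛtʃ]), so there is no rule changing /tʃ/ to [dʒ] before the CAUS suffix.
So /dʒ/ is underlying, and a rule of word-final obstruent devoicing — voiced obstruents become voiceless word-finally — gives [tʃ].
So 'skin' = /pɛdʒ/.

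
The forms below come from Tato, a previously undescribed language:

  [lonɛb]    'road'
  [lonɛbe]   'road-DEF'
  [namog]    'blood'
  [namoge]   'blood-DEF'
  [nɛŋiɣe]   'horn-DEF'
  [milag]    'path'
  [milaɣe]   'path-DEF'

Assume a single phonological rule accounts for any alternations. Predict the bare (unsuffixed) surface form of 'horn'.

The stem for 'path' ends in [g] in [milag] but [ɣ] in [milaɣe].
But 'blood' keeps [g] in both environments ([namog], [namoge]), so there is no rule changing /g/ to [ɣ] before the DEF suffix.
The alternation reflects word-final hardening: voiced fricatives become stops word-finally. /ɣ/ is underlying.
The one attested form of 'horn', [nɛŋiɣe], shows underlying /nɛŋiɣ/. Applying the same rule word-finally gives [nɛŋig].

[nɛŋig]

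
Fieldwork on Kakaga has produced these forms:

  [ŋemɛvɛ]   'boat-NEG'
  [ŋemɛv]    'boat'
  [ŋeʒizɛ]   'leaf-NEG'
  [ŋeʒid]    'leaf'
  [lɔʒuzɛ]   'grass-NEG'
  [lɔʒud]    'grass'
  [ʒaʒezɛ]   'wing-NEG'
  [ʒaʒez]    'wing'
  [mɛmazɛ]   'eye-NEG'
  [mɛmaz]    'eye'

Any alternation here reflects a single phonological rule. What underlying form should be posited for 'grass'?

/lɔʒud/

The stem for 'grass' ends in [z] in [lɔʒuzɛ] but [d] in [lɔʒud].
Compare 'eye', with invariant [z] in [mɛmazɛ] and [mɛmaz]: an analysis with underlying /z/ and a rule producing [d] in isolation would wrongly predict alternation here too.
So /d/ is underlying, and a rule of intervocalic spirantization — voiced stops become fricatives between vowels — gives [z].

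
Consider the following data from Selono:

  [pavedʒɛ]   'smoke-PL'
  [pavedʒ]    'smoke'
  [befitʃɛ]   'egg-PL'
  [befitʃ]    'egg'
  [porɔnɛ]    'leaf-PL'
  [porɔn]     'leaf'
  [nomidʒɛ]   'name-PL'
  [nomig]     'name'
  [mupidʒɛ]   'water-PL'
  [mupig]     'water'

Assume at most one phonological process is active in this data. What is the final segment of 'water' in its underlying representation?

/g/

The stem for 'water' ends in [dʒ] in [mupidʒɛ] but [g] in [mupig].
But 'smoke' keeps [dʒ] in both environments ([pavedʒɛ], [pavedʒ]), so there is no rule changing /dʒ/ to [g] in isolation.
Therefore /g/ is basic and [dʒ] is derived by palatalization before a front vowel (/g/ becomes palato-alveolar [dʒ] before a front vowel).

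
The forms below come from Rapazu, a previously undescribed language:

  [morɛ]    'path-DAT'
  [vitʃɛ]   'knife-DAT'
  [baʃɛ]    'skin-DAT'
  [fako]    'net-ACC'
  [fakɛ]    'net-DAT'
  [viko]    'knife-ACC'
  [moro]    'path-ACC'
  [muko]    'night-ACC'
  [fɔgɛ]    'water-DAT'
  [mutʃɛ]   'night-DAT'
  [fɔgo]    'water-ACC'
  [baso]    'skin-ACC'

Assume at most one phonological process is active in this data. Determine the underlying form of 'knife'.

The stem for 'knife' ends in [tʃ] in [vitʃɛ] but [k] in [viko].
Compare 'net', with invariant [k] in [fakɛ] and [fako]: an analysis with underlying /k/ and a rule producing [tʃ] before the DAT suffix would wrongly predict alternation here too.
The alternation reflects depalatalization: palato-alveolar /tʃ/ and /ʃ/ become [k] and [s] when no front vowel follows. /tʃ/ is underlying.
The underlying form of 'knife' is therefore /vitʃ/.

/vitʃ/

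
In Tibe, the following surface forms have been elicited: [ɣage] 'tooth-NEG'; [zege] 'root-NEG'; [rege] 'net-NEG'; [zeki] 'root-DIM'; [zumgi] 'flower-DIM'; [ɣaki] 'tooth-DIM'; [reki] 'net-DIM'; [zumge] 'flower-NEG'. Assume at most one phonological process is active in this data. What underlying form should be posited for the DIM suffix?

/-ki/

The DIM suffix surfaces as [-gi] and [-ki], depending on the final segment of the stem.
The NEG suffix, which begins with [g], is invariant after every stem; so [g] is not altered by any rule here.
The DIM suffix is therefore /-ki/ underlyingly, with post-nasal voicing: voiceless stops become voiced after a nasal.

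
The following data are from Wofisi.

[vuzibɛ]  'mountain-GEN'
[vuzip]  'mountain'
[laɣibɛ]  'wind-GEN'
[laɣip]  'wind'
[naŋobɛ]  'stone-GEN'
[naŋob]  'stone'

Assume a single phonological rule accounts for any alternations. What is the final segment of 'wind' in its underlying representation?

The stem for 'wind' ends in [b] in [laɣibɛ] but [p] in [laɣip].
The stem 'stone' ([naŋobɛ], [naŋob]) shows [b] unchanged in both environments, so [b] cannot be basic with [p] derived in isolation.
The alternation reflects intervocalic voicing: voiceless stops become voiced between vowels. /p/ is underlying.

/p/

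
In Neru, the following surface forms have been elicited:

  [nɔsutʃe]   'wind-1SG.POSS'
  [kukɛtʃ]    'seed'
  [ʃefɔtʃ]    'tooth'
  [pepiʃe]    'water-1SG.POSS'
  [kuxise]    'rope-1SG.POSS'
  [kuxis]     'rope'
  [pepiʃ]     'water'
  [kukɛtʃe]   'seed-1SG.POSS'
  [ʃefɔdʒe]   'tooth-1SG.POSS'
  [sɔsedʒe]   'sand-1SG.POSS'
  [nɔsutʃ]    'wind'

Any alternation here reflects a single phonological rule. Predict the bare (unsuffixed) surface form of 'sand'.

The root 'tooth' surfaces as [ʃefɔdʒe] and [ʃefɔtʃ], with a stem-final [dʒ] ~ [tʃ] alternation.
Compare 'seed', with invariant [tʃ] in [kukɛtʃe] and [kukɛtʃ]: an analysis with underlying /tʃ/ and a rule producing [dʒ] before the 1SG.POSS suffix would wrongly predict alternation here too.
Therefore /dʒ/ is basic and [tʃ] is derived by word-final obstruent devoicing (voiced obstruents become voiceless word-finally).
The one attested form of 'sand', [sɔsedʒe], shows underlying /sɔsedʒ/. Applying the same rule word-finally gives [sɔsetʃ].

[sɔsetʃ]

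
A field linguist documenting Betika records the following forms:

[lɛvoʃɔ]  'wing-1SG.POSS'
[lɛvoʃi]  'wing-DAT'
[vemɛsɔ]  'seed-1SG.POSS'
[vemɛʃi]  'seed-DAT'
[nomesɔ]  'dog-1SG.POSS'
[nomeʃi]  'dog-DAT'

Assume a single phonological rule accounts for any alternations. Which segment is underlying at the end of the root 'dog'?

/s/

In [nomesɔ] and [nomeʃi] the final segment of 'dog' alternates: [s] ~ [ʃ].
The stem 'wing' ([lɛvoʃɔ], [lɛvoʃi]) shows [ʃ] unchanged in both environments, so [ʃ] cannot be basic with [s] derived before the 1SG.POSS suffix.
So /s/ is underlying, and a rule of palatalization before a front vowel — /s/ becomes palato-alveolar [ʃ] before a front vowel — gives [ʃ].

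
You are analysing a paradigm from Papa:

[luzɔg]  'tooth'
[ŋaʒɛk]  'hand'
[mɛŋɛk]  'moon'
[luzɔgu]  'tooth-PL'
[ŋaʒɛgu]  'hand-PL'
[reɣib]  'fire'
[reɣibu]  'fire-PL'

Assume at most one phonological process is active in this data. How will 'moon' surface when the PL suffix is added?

[mɛŋɛgu]

The stem for 'hand' ends in [g] in [ŋaʒɛgu] but [k] in [ŋaʒɛk].
If /g/ were underlying and a rule turned it into [k] in isolation, 'tooth' would also alternate; but it has [g] in both [luzɔgu] and [luzɔg].
The alternation reflects intervocalic voicing: voiceless stops become voiced between vowels. /k/ is underlying.
From [mɛŋɛk] the stem 'moon' is /mɛŋɛk/; between vowels this yields [mɛŋɛgu].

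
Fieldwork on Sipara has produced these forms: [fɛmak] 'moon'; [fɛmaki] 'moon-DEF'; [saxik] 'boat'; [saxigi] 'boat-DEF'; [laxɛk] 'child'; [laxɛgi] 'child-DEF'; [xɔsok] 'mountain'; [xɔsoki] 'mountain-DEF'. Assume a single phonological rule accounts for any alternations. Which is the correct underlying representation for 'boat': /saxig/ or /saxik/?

/saxig/

'boat' shows [k] ~ [g] at the end of the stem ([saxik] vs [saxigi]).
If /k/ were underlying and a rule turned it into [g] before the DEF suffix, 'moon' would also alternate; but it has [k] in both [fɛmak] and [fɛmaki].
Therefore /g/ is basic and [k] is derived by word-final obstruent devoicing (voiced obstruents become voiceless word-finally).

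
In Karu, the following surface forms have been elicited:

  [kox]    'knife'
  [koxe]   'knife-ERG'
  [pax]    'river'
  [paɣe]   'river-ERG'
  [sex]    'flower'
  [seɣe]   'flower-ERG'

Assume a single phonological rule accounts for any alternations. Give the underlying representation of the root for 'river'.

The root 'river' surfaces as [pax] and [paɣe], with a stem-final [x] ~ [ɣ] alternation.
But 'knife' keeps [x] in both environments ([kox], [koxe]), so there is no rule changing /x/ to [ɣ] before the ERG suffix.
Therefore /ɣ/ is basic and [x] is derived by word-final obstruent devoicing (voiced obstruents become voiceless word-finally).

/paɣ/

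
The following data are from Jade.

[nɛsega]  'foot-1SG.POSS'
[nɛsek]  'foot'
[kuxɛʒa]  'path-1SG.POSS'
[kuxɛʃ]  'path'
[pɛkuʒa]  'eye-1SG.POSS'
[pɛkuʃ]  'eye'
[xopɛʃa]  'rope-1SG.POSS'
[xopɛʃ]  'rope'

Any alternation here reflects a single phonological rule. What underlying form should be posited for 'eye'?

/pɛkuʒ/

The stem for 'eye' ends in [ʒ] in [pɛkuʒa] but [ʃ] in [pɛkuʃ].
The stem 'rope' ([xopɛʃa], [xopɛʃ]) shows [ʃ] unchanged in both environments, so [ʃ] cannot be basic with [ʒ] derived before the 1SG.POSS suffix.
The alternation reflects word-final obstruent devoicing: voiced obstruents become voiceless word-finally. /ʒ/ is underlying.
So 'eye' = /pɛkuʒ/.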